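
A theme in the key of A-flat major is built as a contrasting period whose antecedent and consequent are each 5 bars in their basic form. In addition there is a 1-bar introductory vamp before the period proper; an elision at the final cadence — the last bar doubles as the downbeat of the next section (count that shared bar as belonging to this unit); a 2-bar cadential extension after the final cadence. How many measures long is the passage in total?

Basic contrasting period: 5 + 5 = 10 bars.
10 (basic form) + 1 (introduction) + 2 (cadential extension) = 13.
The elision shares a bar with the next section but does not change this unit's count.

13 measures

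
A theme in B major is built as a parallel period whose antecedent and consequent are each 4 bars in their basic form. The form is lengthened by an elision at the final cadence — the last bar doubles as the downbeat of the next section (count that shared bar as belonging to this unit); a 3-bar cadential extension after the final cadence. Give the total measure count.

11 measures

Basic parallel period: 4 + 4 = 8 bars.
8 (basic form) + 3 (cadential extension) = 11.
The elision shares a bar with the next section but does not change this unit's count.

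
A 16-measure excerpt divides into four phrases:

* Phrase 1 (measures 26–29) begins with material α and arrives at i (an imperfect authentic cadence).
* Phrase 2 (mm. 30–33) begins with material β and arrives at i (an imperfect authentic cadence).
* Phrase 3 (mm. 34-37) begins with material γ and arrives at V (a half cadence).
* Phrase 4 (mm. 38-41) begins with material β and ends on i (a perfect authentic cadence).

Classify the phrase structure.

contrasting double period

Four phrases in two halves: the first half (mm. 26-33) ends with an imperfect authentic cadence, the second (mm. 34-41) with a perfect authentic cadence — a large antecedent–consequent pair, i.e. a double period.
Phrase 3 begins with different material from phrase 1, making it contrasting.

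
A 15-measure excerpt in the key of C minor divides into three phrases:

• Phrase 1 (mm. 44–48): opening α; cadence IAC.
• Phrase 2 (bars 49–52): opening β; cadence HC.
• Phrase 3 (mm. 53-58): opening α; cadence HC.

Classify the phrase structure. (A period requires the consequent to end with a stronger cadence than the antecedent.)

The final phrase closes with a half cadence, which is not stronger than the preceding half cadence; the 3 phrases lack an overall antecedent–consequent design and so form a phrase group.

phrase group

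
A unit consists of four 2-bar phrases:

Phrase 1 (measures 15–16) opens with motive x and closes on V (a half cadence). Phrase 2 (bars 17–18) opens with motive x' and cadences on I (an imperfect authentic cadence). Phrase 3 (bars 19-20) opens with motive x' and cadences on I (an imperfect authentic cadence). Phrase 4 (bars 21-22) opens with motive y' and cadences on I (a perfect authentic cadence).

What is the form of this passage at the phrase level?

parallel double period

Four phrases in two halves: the first half (mm. 15-18) ends with an imperfect authentic cadence, the second (measures 19-22) with a perfect authentic cadence — a large antecedent–consequent pair, i.e. a double period.
Phrase 3 begins with the same material as phrase 1, making it parallel.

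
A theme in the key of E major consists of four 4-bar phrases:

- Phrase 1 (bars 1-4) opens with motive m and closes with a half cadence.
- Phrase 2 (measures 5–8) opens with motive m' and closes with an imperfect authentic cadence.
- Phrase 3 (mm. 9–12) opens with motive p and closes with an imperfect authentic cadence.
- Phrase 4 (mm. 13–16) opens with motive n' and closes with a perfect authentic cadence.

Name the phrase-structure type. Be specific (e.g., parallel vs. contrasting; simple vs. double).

Four phrases in two halves: the first half (mm. 1–8) ends with an imperfect authentic cadence, the second (measures 9–16) with a perfect authentic cadence — a large antecedent–consequent pair, i.e. a double period.
Phrase 3 begins with different material from phrase 1, making it contrasting.

contrasting double period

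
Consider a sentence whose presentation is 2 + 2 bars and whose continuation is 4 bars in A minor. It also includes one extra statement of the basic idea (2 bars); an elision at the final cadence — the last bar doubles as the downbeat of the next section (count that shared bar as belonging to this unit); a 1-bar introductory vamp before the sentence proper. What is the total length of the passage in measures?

11 measures

Basic sentence: 2 + 2 + 4 = 8 bars.
8 (basic form) + 2 (extra statement) + 1 (introduction) = 11.
The elision shares a bar with the next section but does not change this unit's count.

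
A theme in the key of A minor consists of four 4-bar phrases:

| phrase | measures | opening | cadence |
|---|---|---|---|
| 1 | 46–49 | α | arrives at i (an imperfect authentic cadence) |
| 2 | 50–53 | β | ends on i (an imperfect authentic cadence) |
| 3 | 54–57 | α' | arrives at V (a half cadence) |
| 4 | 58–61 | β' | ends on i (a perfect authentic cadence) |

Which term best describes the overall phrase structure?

parallel double period

Four phrases in two halves: the first half (measures 46-53) ends with an imperfect authentic cadence, the second (measures 54-61) with a perfect authentic cadence — a large antecedent–consequent pair, i.e. a double period.
Phrase 3 begins with the same material as phrase 1, making it parallel.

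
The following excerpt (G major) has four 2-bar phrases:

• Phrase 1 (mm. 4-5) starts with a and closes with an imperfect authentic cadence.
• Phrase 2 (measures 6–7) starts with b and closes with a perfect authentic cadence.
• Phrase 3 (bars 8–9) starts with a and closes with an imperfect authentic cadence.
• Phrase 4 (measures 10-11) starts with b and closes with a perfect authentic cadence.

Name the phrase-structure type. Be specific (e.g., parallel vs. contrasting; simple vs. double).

repeated period

The cadence pattern IAC–PAC–IAC–PAC is weak–strong twice, and phrases 3–4 restate phrases 1–2: a period heard twice, not a double period (which would end weakly at phrase 2).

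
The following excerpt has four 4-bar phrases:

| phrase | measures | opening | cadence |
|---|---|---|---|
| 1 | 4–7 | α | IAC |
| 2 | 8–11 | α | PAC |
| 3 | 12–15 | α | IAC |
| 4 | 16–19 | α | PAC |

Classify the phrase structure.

repeated period

The cadence pattern IAC–PAC–IAC–PAC is weak–strong twice, and phrases 3–4 restate phrases 1–2: a period heard twice, not a double period (which would end weakly at phrase 2).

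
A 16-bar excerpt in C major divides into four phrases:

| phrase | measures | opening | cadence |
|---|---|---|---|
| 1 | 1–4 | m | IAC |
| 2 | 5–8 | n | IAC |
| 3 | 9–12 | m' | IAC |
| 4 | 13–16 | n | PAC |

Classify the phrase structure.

Four phrases in two halves: the first half (bars 1-8) ends with an imperfect authentic cadence, the second (mm. 9-16) with a perfect authentic cadence — a large antecedent–consequent pair, i.e. a double period.
Phrase 3 begins with the same material as phrase 1, making it parallel.

parallel double period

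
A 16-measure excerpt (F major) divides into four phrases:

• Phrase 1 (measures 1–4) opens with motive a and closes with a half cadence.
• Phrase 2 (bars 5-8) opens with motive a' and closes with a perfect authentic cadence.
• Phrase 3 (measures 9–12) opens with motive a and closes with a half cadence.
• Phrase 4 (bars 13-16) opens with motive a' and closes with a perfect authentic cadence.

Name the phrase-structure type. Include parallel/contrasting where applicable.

The cadence pattern HC–PAC–HC–PAC is weak–strong twice, and phrases 3–4 restate phrases 1–2: a period heard twice, not a double period (which would end weakly at phrase 2).

repeated period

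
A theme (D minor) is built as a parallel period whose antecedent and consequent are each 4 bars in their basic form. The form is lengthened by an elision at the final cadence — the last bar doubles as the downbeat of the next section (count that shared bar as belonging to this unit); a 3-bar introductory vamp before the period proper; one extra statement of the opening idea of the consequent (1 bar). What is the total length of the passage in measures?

Basic parallel period: 4 + 4 = 8 bars.
8 (basic form) + 3 (introduction) + 1 (extra statement) = 12.
The elision shares a bar with the next section but does not change this unit's count.

12 measures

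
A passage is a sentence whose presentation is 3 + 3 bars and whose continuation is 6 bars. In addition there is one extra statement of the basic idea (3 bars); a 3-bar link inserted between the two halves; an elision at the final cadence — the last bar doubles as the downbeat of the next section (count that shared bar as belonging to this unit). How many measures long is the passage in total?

18 measures

Basic sentence: 3 + 3 + 6 = 12 bars.
12 (basic form) + 3 (extra statement) + 3 (link) = 18.
The elision shares a bar with the next section but does not change this unit's count.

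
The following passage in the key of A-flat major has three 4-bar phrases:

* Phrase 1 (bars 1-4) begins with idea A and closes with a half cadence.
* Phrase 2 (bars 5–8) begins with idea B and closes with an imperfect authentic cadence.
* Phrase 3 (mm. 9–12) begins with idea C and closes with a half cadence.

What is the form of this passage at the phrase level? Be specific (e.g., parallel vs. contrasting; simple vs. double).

phrase group

The final phrase closes with a half cadence, which is not stronger than the preceding imperfect authentic cadence; the 3 phrases lack an overall antecedent–consequent design and so form a phrase group.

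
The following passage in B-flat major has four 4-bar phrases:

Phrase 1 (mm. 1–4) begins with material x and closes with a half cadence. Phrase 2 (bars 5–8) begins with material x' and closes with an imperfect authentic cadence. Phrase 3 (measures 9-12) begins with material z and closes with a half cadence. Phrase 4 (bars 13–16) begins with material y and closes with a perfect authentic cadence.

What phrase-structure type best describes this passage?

contrasting double period

Four phrases in two halves: the first half (bars 1–8) ends with an imperfect authentic cadence, the second (measures 9–16) with a perfect authentic cadence — a large antecedent–consequent pair, i.e. a double period.
Phrase 3 begins with different material from phrase 1, making it contrasting.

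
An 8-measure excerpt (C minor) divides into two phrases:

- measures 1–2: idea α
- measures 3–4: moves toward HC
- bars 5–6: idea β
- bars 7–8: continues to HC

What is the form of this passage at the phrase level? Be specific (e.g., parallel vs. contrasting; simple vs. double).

The second phrase closes with a half cadence, which is not stronger than the first phrase's half cadence; without a weak→strong cadential pair there is no antecedent–consequent relationship, so this is a phrase group rather than a period.

phrase group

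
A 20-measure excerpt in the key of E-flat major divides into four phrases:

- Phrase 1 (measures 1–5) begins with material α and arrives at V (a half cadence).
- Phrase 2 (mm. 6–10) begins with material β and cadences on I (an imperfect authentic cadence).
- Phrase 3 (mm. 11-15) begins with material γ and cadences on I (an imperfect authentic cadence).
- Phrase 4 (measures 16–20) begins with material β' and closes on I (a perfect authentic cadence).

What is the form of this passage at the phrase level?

contrasting double period

Four phrases in two halves: the first half (measures 1–10) ends with an imperfect authentic cadence, the second (bars 11-20) with a perfect authentic cadence — a large antecedent–consequent pair, i.e. a double period.
Phrase 3 begins with different material from phrase 1, making it contrasting.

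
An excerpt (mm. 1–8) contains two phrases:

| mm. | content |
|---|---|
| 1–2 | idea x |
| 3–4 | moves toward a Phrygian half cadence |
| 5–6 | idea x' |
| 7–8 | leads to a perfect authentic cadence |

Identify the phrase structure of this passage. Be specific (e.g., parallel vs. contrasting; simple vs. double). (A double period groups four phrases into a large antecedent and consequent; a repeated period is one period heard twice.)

Phrase 1 ends with a Phrygian half cadence (weaker) and phrase 2 with a perfect authentic cadence (stronger): antecedent + consequent = a period.
The two phrases open with the same material (x / x'), so the period is parallel.

parallel period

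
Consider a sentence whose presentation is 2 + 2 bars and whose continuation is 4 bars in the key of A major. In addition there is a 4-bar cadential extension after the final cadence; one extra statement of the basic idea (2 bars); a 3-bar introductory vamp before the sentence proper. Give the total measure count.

17 measures

Basic sentence: 2 + 2 + 4 = 8 bars.
8 (basic form) + 4 (cadential extension) + 2 (extra statement) + 3 (introduction) = 17.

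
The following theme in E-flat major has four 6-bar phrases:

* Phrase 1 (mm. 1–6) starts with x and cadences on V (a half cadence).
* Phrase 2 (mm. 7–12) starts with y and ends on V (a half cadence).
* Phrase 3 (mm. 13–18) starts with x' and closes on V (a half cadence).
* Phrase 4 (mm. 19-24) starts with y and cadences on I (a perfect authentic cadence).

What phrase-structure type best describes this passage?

Four phrases in two halves: the first half (bars 1-12) ends with a half cadence, the second (measures 13–24) with a perfect authentic cadence — a large antecedent–consequent pair, i.e. a double period.
Phrase 3 begins with the same material as phrase 1, making it parallel.

parallel double period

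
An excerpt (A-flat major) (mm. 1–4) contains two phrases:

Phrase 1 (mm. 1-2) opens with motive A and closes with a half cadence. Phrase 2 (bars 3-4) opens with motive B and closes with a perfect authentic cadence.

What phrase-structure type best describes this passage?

contrasting period

Phrase 1 ends with a half cadence (weaker) and phrase 2 with a perfect authentic cadence (stronger): antecedent + consequent = a period.
The two phrases open with different material (A / B), so the period is contrasting.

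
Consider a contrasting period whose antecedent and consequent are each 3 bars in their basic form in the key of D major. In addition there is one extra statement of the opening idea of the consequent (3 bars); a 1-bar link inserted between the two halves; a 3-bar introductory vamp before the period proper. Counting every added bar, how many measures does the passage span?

Basic contrasting period: 3 + 3 = 6 bars.
6 (basic form) + 3 (extra statement) + 1 (link) + 3 (introduction) = 13.

13 measures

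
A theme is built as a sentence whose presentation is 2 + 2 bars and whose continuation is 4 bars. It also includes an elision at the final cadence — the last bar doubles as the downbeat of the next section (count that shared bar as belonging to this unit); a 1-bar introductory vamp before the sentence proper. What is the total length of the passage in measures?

Basic sentence: 2 + 2 + 4 = 8 bars.
8 (basic form) + 1 (introduction) = 9.
The elision shares a bar with the next section but does not change this unit's count.

9 measures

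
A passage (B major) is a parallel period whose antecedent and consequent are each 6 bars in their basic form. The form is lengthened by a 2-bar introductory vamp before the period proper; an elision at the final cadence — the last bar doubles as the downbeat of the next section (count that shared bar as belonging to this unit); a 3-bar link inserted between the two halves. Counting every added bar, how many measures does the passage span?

17 measures

Basic parallel period: 6 + 6 = 12 bars.
12 (basic form) + 2 (introduction) + 3 (link) = 17.
The elision shares a bar with the next section but does not change this unit's count.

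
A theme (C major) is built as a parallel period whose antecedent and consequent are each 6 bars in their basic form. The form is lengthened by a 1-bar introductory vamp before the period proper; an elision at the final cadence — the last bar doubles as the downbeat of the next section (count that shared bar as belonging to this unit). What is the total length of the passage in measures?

Basic parallel period: 6 + 6 = 12 bars.
12 (basic form) + 1 (introduction) = 13.
The elision shares a bar with the next section but does not change this unit's count.

13 measures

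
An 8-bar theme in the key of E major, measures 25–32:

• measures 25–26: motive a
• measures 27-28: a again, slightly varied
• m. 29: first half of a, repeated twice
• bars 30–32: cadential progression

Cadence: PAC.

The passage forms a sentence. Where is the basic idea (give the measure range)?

The presentation of a sentence is the basic idea (measures 25-26) plus its repetition (mm. 27–28); the basic idea is therefore mm. 25–26.

measures 25–26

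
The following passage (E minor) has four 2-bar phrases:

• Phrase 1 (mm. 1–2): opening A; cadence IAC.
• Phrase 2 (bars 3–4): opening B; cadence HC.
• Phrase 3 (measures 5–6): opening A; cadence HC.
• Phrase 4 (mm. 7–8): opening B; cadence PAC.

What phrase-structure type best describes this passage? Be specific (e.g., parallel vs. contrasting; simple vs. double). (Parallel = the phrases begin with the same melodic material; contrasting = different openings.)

Four phrases in two halves: the first half (mm. 1-4) ends with a half cadence, the second (mm. 5-8) with a perfect authentic cadence — a large antecedent–consequent pair, i.e. a double period.
Phrase 3 begins with the same material as phrase 1, making it parallel.

parallel double period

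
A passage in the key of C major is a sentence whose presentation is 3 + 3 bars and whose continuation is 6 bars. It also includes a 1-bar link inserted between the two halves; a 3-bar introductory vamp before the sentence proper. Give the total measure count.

16 measures

Basic sentence: 3 + 3 + 6 = 12 bars.
12 (basic form) + 1 (link) + 3 (introduction) = 16.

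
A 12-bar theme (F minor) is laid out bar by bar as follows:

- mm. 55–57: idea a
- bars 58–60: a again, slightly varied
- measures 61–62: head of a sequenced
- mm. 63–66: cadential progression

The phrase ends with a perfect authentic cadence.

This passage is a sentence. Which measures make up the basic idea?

The presentation of a sentence is the basic idea (mm. 55–57) plus its repetition (measures 58-60); the basic idea is therefore bars 55–57.

measures 55–57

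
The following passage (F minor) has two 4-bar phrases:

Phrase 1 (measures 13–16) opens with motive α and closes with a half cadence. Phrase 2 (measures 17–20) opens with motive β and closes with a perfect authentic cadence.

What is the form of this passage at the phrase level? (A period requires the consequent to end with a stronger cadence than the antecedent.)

Phrase 1 ends with a half cadence (weaker) and phrase 2 with a perfect authentic cadence (stronger): antecedent + consequent = a period.
The two phrases open with different material (α / β), so the period is contrasting.

contrasting period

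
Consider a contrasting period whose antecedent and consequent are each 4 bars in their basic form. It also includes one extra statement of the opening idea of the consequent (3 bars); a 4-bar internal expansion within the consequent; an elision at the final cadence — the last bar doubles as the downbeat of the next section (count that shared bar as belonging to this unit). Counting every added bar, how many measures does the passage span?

15 measures

Basic contrasting period: 4 + 4 = 8 bars.
8 (basic form) + 3 (extra statement) + 4 (internal expansion) = 15.
The elision shares a bar with the next section but does not change this unit's count.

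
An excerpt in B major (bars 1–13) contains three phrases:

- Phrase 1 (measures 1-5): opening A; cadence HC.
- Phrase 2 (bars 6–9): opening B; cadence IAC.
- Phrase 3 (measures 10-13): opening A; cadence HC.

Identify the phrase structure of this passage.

phrase group

The final phrase closes with a half cadence, which is not stronger than the preceding imperfect authentic cadence; the 3 phrases lack an overall antecedent–consequent design and so form a phrase group.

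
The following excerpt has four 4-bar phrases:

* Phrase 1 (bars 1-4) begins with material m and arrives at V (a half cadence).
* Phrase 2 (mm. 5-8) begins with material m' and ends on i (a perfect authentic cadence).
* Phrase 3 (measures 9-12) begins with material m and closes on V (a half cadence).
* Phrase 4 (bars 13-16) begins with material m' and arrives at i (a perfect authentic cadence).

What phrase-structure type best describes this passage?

The cadence pattern HC–PAC–HC–PAC is weak–strong twice, and phrases 3–4 restate phrases 1–2: a period heard twice, not a double period (which would end weakly at phrase 2).

repeated period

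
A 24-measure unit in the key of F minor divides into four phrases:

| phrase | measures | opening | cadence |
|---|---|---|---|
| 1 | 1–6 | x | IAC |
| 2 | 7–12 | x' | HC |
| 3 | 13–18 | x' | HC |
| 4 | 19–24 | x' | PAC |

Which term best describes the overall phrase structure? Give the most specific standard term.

Four phrases in two halves: the first half (bars 1–12) ends with a half cadence, the second (mm. 13–24) with a perfect authentic cadence — a large antecedent–consequent pair, i.e. a double period.
Phrase 3 begins with the same material as phrase 1, making it parallel.

parallel double period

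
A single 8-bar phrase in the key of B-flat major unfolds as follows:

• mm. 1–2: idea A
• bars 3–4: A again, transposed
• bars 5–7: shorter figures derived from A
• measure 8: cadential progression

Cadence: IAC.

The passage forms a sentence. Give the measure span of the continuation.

After the presentation (measures 1–4), the continuation covers the fragmentation through the cadence: bars 5-8.

measures 5–8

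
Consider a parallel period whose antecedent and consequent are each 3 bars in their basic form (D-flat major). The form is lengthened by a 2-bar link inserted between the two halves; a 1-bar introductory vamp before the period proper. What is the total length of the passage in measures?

Basic parallel period: 3 + 3 = 6 bars.
6 (basic form) + 2 (link) + 1 (introduction) = 9.

9 measures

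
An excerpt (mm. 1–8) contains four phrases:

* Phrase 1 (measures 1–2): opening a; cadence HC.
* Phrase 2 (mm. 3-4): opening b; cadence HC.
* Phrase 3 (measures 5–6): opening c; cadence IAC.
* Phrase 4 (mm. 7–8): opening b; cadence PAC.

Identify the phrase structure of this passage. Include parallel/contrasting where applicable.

Four phrases in two halves: the first half (mm. 1–4) ends with a half cadence, the second (bars 5–8) with a perfect authentic cadence — a large antecedent–consequent pair, i.e. a double period.
Phrase 3 begins with different material from phrase 1, making it contrasting.

contrasting double period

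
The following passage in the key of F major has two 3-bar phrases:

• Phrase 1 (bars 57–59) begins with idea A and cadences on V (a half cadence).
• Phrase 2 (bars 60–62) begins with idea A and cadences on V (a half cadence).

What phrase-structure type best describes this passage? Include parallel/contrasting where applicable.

repeated phrase

Both phrases have the same opening (A) and the same cadence (half cadence): the second is a restatement, not a consequent, so this is a repeated phrase rather than a period.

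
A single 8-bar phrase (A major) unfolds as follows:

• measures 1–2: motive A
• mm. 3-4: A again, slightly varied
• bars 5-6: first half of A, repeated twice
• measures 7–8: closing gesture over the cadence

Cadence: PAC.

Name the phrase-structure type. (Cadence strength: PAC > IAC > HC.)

Basic idea (mm. 1–2) + its repetition (bars 3–4) form the presentation; fragmentation and cadence (bars 5–8) form the continuation — the 8-bar whole is a sentence.

sentence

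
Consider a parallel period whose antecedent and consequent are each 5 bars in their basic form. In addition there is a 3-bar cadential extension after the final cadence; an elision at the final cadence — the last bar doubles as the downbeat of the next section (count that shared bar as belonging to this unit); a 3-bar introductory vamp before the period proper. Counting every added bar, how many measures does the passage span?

Basic parallel period: 5 + 5 = 10 bars.
10 (basic form) + 3 (cadential extension) + 3 (introduction) = 16.
The elision shares a bar with the next section but does not change this unit's count.

16 measures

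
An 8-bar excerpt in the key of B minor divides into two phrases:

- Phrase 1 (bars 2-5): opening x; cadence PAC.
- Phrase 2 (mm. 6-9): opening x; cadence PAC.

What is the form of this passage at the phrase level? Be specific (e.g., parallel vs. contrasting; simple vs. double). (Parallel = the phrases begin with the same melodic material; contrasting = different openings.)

repeated phrase

Both phrases have the same opening (x) and the same cadence (perfect authentic cadence): the second is a restatement, not a consequent, so this is a repeated phrase rather than a period.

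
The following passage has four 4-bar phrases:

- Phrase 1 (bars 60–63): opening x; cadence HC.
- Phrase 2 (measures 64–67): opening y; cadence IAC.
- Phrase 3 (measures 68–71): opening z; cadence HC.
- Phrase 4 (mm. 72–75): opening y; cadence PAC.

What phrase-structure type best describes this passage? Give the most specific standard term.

contrasting double period

Four phrases in two halves: the first half (bars 60-67) ends with an imperfect authentic cadence, the second (mm. 68–75) with a perfect authentic cadence — a large antecedent–consequent pair, i.e. a double period.
Phrase 3 begins with different material from phrase 1, making it contrasting.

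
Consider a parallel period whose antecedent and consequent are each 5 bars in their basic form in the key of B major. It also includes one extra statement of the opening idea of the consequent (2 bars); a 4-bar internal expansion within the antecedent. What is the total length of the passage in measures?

Basic parallel period: 5 + 5 = 10 bars.
10 (basic form) + 2 (extra statement) + 4 (internal expansion) = 16.

16 measures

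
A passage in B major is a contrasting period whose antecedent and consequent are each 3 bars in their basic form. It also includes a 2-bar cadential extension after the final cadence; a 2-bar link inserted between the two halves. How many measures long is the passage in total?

Basic contrasting period: 3 + 3 = 6 bars.
6 (basic form) + 2 (cadential extension) + 2 (link) = 10.

10 measures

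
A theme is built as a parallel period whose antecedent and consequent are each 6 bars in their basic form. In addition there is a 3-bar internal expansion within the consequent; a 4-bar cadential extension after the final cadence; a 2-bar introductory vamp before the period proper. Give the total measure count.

21 measures

Basic parallel period: 6 + 6 = 12 bars.
12 (basic form) + 3 (internal expansion) + 4 (cadential extension) + 2 (introduction) = 21.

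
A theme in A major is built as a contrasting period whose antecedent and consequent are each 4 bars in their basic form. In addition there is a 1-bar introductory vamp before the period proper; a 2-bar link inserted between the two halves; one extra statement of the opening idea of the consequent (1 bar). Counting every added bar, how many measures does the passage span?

12 measures

Basic contrasting period: 4 + 4 = 8 bars.
8 (basic form) + 1 (introduction) + 2 (link) + 1 (extra statement) = 12.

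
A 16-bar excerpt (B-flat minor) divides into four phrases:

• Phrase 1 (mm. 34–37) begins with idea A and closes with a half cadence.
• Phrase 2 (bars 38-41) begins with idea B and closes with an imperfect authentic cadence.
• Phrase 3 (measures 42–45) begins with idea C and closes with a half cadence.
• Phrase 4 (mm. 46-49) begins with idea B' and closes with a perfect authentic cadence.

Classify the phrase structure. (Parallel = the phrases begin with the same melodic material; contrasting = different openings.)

contrasting double period

Four phrases in two halves: the first half (mm. 34–41) ends with an imperfect authentic cadence, the second (bars 42–49) with a perfect authentic cadence — a large antecedent–consequent pair, i.e. a double period.
Phrase 3 begins with different material from phrase 1, making it contrasting.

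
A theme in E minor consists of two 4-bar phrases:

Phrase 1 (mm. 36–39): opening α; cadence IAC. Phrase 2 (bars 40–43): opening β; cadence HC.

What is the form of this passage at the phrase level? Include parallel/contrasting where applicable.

phrase group

The second phrase closes with a half cadence, which is not stronger than the first phrase's imperfect authentic cadence; without a weak→strong cadential pair there is no antecedent–consequent relationship, so this is a phrase group rather than a period.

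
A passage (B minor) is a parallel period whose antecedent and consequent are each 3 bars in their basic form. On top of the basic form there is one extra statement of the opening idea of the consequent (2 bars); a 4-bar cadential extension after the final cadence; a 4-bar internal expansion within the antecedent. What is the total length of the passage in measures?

16 measures

Basic parallel period: 3 + 3 = 6 bars.
6 (basic form) + 2 (extra statement) + 4 (cadential extension) + 4 (internal expansion) = 16.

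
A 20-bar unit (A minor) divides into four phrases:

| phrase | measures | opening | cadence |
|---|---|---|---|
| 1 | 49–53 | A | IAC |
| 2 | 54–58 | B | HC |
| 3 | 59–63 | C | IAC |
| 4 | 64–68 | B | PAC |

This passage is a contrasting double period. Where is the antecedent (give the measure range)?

measures 49–58

In a double period the four phrases pair into a large antecedent (phrases 1–2, ending half cadence) and a large consequent (phrases 3–4, ending perfect authentic cadence). The antecedent spans mm. 49–58.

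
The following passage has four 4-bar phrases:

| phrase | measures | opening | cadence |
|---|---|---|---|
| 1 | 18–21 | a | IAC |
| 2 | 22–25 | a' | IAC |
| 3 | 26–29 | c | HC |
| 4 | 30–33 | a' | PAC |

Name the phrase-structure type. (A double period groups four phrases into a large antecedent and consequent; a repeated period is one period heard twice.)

Four phrases in two halves: the first half (measures 18–25) ends with an imperfect authentic cadence, the second (measures 26-33) with a perfect authentic cadence — a large antecedent–consequent pair, i.e. a double period.
Phrase 3 begins with different material from phrase 1, making it contrasting.

contrasting double period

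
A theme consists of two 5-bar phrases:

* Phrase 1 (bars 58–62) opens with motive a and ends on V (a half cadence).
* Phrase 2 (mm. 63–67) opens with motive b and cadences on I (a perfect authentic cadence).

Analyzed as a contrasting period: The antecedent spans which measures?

measures 58–62

The antecedent is the phrase ending with the weaker cadence (half cadence, phrase 1) and the consequent the one ending more conclusively (perfect authentic cadence, phrase 2); the antecedent is measures 58–62.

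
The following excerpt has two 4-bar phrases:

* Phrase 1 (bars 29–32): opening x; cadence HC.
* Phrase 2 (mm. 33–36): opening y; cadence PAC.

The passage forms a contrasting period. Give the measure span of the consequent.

measures 33–36

The phrase ending with the weaker cadence (half cadence) is the antecedent; the one ending more conclusively (perfect authentic cadence) is the consequent. The consequent is measures 33–36.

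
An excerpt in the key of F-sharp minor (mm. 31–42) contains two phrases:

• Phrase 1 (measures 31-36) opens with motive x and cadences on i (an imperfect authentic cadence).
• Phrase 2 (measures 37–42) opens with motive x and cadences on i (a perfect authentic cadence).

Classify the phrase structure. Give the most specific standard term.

Phrase 1 ends with an imperfect authentic cadence (weaker) and phrase 2 with a perfect authentic cadence (stronger): antecedent + consequent = a period.
The two phrases open with the same material (x / x), so the period is parallel.

parallel period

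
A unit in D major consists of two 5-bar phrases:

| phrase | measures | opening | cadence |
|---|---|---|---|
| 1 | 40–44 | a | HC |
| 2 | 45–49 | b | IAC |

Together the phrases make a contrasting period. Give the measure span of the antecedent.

measures 40–44

The phrase ending with the weaker cadence (half cadence) is the antecedent; the one ending more conclusively (imperfect authentic cadence) is the consequent. The antecedent is measures 40–44.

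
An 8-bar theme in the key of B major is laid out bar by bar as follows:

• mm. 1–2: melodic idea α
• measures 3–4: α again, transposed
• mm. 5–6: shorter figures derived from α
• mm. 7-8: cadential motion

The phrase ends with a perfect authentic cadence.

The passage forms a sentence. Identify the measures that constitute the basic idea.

The presentation of a sentence is the basic idea (measures 1–2) plus its repetition (mm. 3–4); the basic idea is therefore bars 1-2.

measures 1–2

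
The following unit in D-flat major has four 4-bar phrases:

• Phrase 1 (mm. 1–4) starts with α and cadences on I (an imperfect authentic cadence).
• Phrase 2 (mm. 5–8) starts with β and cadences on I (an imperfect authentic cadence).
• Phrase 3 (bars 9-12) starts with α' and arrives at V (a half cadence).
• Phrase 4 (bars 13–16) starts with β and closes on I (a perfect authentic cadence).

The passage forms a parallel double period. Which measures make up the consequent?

In a double period the first pair of phrases (ending imperfect authentic cadence) is the large antecedent and the second pair (ending perfect authentic cadence) is the large consequent; the consequent is measures 9–16.

measures 9–16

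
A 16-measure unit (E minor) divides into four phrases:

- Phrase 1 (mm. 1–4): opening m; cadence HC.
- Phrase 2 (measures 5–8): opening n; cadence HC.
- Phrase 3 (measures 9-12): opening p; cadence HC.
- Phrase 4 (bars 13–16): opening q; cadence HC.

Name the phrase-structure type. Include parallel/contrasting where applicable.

phrase group

Phrase 4 ends with a half cadence, no stronger than phrase 2's half cadence, so the four phrases do not form a double period; nor do phrases 3–4 duplicate 1–2, so it is not a repeated period. With no phrase reaching a conclusive cadence, the passage is a phrase group.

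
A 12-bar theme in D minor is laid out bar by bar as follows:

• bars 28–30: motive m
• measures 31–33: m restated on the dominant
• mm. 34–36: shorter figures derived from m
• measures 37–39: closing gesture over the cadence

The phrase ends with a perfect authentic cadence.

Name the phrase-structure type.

Basic idea (mm. 28–30) + its repetition (measures 31–33) form the presentation; fragmentation and cadence (mm. 34–39) form the continuation — the 12-bar whole is a sentence.

sentence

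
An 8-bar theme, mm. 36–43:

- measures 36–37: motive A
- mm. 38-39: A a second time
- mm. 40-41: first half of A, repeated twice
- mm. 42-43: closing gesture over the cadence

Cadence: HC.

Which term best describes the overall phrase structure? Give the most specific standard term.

Basic idea (mm. 36-37) + its repetition (mm. 38–39) form the presentation; fragmentation and cadence (mm. 40–43) form the continuation — the 8-bar whole is a sentence.

sentence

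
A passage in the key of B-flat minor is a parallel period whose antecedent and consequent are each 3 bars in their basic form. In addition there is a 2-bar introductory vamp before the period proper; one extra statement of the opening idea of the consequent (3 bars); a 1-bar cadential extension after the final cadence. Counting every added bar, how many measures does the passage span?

Basic parallel period: 3 + 3 = 6 bars.
6 (basic form) + 2 (introduction) + 3 (extra statement) + 1 (cadential extension) = 12.

12 measures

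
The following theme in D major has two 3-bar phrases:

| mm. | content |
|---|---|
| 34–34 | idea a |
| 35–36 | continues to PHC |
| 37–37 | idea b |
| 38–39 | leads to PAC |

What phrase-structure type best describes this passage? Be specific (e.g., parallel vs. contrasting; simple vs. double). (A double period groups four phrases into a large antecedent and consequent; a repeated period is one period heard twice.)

contrasting period

Phrase 1 ends with a Phrygian half cadence (weaker) and phrase 2 with a perfect authentic cadence (stronger): antecedent + consequent = a period.
The two phrases open with different material (a / b), so the period is contrasting.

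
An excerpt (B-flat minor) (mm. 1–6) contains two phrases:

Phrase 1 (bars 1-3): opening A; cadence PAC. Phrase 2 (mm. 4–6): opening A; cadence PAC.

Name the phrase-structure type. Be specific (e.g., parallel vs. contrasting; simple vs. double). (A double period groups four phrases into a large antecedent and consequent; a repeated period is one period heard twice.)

Both phrases have the same opening (A) and the same cadence (perfect authentic cadence): the second is a restatement, not a consequent, so this is a repeated phrase rather than a period.

repeated phrase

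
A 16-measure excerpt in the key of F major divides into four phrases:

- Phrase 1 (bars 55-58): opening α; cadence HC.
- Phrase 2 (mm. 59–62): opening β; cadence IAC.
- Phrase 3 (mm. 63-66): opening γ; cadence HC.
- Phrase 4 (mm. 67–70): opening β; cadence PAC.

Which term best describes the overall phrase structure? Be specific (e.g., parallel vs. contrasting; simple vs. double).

contrasting double period

Four phrases in two halves: the first half (bars 55–62) ends with an imperfect authentic cadence, the second (bars 63-70) with a perfect authentic cadence — a large antecedent–consequent pair, i.e. a double period.
Phrase 3 begins with different material from phrase 1, making it contrasting.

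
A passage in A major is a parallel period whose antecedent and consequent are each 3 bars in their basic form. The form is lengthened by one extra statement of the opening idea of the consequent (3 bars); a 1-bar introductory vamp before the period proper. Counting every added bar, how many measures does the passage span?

10 measures

Basic parallel period: 3 + 3 = 6 bars.
6 (basic form) + 3 (extra statement) + 1 (introduction) = 10.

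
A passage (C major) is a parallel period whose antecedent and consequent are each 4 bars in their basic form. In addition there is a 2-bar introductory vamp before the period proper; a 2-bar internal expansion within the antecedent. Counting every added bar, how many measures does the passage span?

Basic parallel period: 4 + 4 = 8 bars.
8 (basic form) + 2 (introduction) + 2 (internal expansion) = 12.

12 measures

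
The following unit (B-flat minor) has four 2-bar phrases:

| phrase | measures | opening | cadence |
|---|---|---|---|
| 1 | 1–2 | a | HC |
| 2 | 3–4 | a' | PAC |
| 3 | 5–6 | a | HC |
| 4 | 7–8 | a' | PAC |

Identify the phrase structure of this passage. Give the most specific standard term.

repeated period

The cadence pattern HC–PAC–HC–PAC is weak–strong twice, and phrases 3–4 restate phrases 1–2: a period heard twice, not a double period (which would end weakly at phrase 2).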